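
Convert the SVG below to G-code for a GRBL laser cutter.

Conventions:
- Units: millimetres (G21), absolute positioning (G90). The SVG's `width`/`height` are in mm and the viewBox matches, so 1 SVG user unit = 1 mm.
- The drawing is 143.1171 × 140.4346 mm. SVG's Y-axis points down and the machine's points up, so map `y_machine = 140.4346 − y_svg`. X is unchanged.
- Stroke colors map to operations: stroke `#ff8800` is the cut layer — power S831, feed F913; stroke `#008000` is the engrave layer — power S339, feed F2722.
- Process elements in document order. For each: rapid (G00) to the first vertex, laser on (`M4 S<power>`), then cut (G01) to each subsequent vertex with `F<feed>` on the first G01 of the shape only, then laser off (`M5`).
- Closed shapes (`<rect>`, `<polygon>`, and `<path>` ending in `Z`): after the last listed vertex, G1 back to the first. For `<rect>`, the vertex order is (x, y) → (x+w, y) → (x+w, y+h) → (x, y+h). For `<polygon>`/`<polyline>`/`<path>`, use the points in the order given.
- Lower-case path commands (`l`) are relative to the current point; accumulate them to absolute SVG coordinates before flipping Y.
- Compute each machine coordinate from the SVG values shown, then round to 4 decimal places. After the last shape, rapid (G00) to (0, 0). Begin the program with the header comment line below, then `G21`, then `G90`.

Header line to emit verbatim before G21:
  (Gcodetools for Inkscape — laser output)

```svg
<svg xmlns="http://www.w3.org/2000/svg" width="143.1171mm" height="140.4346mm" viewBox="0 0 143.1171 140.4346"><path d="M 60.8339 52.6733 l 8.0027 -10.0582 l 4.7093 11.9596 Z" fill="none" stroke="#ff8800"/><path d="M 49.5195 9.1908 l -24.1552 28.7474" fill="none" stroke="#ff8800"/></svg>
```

1 u = 1 mm; y_m = 140.4346 − y.

[1] `<path>` regular polygon, #ff8800→cut S831 F913: (60.8339,87.7613) → (68.8366,97.8195) → (73.5459,85.8599) → (60.8339,87.7613) (closed)

[2] `<path>` line segment, #ff8800→cut S831 F913: (49.5195,131.2438) → (25.3643,102.4964)

(Gcodetools for Inkscape — laser output)
G21
G90
G00 X60.8339 Y87.7613
M4 S831
G01 X68.8366 Y97.8195 F913
G01 X73.5459 Y85.8599
G01 X60.8339 Y87.7613
M5
G00 X49.5195 Y131.2438
M4 S831
G01 X25.3643 Y102.4964 F913
M5
G00 X0.0000 Y0.0000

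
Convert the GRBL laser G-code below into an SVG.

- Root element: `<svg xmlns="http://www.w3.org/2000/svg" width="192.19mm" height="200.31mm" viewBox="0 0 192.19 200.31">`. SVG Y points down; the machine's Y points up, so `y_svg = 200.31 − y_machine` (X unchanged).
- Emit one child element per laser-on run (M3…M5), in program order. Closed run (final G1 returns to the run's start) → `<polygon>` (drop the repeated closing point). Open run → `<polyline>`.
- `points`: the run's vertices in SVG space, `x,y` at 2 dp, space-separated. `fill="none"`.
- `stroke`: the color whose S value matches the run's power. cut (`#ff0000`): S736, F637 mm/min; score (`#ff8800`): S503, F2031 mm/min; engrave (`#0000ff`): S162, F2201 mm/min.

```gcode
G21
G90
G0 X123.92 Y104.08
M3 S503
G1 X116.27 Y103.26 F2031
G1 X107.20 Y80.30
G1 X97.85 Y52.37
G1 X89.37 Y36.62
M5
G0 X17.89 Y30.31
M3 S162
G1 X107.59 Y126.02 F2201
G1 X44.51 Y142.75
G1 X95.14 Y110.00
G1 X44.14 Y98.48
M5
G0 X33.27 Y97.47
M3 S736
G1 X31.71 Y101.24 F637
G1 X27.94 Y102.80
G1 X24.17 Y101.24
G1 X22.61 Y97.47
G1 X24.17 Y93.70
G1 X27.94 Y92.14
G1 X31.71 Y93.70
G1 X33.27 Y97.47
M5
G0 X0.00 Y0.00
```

Each laser-on run becomes one SVG element. Flip Y back into SVG space with y_svg = 200.31 − y_machine.

Run 1: power S503 maps to stroke `#ff8800` (score). The run is open, so emit a `<polyline>` with points (Y-flipped): 123.92,96.23 116.27,97.05 107.20,120.01 97.85,147.94 89.37,163.69.

Run 2: S162 ⇒ engrave layer `#0000ff`. The run is open, so emit a `<polyline>` with points (Y-flipped): 17.89,170.00 107.59,74.29 44.51,57.56 95.14,90.31 44.14,101.83.

Run 3: S736 ⇒ cut layer `#ff0000`. The run returns to its start, so emit a `<polygon>` with points (Y-flipped): 33.27,102.84 31.71,99.07 27.94,97.51 24.17,99.07 22.61,102.84 24.17,106.61 27.94,108.17 31.71,106.61.

<svg xmlns="http://www.w3.org/2000/svg" width="192.19mm" height="200.31mm" viewBox="0 0 192.19 200.31">
  <polyline points="123.92,96.23 116.27,97.05 107.20,120.01 97.85,147.94 89.37,163.69" fill="none" stroke="#ff8800"/>
  <polyline points="17.89,170.00 107.59,74.29 44.51,57.56 95.14,90.31 44.14,101.83" fill="none" stroke="#0000ff"/>
  <polygon points="33.27,102.84 31.71,99.07 27.94,97.51 24.17,99.07 22.61,102.84 24.17,106.61 27.94,108.17 31.71,106.61" fill="none" stroke="#ff0000"/>
</svg>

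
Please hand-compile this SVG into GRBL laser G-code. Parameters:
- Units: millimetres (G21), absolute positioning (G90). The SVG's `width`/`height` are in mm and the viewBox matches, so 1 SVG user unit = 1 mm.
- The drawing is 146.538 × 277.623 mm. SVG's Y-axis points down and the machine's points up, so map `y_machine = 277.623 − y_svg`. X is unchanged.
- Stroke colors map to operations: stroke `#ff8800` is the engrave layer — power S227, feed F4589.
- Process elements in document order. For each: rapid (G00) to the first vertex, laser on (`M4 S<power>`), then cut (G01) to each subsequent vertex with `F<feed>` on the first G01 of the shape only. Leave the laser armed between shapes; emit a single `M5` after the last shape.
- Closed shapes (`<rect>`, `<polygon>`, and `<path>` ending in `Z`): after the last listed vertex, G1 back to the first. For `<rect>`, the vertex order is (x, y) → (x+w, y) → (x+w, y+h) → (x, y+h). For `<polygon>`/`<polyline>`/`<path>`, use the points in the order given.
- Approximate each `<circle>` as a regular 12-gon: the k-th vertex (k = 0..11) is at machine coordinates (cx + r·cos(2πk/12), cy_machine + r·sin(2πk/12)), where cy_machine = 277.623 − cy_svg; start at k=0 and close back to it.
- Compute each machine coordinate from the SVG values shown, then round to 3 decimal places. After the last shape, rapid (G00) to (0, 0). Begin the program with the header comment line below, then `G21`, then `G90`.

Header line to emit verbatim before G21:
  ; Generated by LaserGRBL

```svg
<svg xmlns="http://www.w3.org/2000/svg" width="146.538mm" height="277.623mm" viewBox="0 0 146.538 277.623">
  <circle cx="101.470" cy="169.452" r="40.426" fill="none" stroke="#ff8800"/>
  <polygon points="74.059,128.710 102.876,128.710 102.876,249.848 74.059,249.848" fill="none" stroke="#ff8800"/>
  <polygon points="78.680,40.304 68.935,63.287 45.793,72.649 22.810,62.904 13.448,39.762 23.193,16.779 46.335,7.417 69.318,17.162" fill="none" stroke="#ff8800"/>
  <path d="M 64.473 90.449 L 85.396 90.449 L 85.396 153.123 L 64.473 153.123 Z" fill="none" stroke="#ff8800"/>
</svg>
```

1 u = 1 mm; y_m = 277.623 − y.

[1] `<circle>` circle, #ff8800→engrave S227 F4589: (141.896,108.171) → (136.480,128.384) → (121.683,143.181) → (101.470,148.597) → (81.257,143.181) → (66.460,128.384) → (61.044,108.171) → (66.460,87.958) → (81.257,73.161) → (101.470,67.745) → (121.683,73.161) → (136.480,87.958) → (141.896,108.171) (closed)

[2] `<polygon>` rectangle, #ff8800→engrave S227 F4589: (74.059,148.913) → (102.876,148.913) → (102.876,27.775) → (74.059,27.775) → (74.059,148.913) (closed)

[3] `<polygon>` regular polygon, #ff8800→engrave S227 F4589: (78.680,237.319) → (68.935,214.336) → (45.793,204.974) → (22.810,214.719) → (13.448,237.861) → (23.193,260.844) → (46.335,270.206) → (69.318,260.461) → (78.680,237.319) (closed)

[4] `<path>` rectangle, #ff8800→engrave S227 F4589: (64.473,187.174) → (85.396,187.174) → (85.396,124.500) → (64.473,124.500) → (64.473,187.174) (closed)

; Generated by LaserGRBL
G21
G90
G00 X141.896 Y108.171
M4 S227
G01 X136.480 Y128.384 F4589
G01 X121.683 Y143.181
G01 X101.470 Y148.597
G01 X81.257 Y143.181
G01 X66.460 Y128.384
G01 X61.044 Y108.171
G01 X66.460 Y87.958
G01 X81.257 Y73.161
G01 X101.470 Y67.745
G01 X121.683 Y73.161
G01 X136.480 Y87.958
G01 X141.896 Y108.171
G00 X74.059 Y148.913
M4 S227
G01 X102.876 Y148.913 F4589
G01 X102.876 Y27.775
G01 X74.059 Y27.775
G01 X74.059 Y148.913
G00 X78.680 Y237.319
M4 S227
G01 X68.935 Y214.336 F4589
G01 X45.793 Y204.974
G01 X22.810 Y214.719
G01 X13.448 Y237.861
G01 X23.193 Y260.844
G01 X46.335 Y270.206
G01 X69.318 Y260.461
G01 X78.680 Y237.319
G00 X64.473 Y187.174
M4 S227
G01 X85.396 Y187.174 F4589
G01 X85.396 Y124.500
G01 X64.473 Y124.500
G01 X64.473 Y187.174
M5
G00 X0.000 Y0.000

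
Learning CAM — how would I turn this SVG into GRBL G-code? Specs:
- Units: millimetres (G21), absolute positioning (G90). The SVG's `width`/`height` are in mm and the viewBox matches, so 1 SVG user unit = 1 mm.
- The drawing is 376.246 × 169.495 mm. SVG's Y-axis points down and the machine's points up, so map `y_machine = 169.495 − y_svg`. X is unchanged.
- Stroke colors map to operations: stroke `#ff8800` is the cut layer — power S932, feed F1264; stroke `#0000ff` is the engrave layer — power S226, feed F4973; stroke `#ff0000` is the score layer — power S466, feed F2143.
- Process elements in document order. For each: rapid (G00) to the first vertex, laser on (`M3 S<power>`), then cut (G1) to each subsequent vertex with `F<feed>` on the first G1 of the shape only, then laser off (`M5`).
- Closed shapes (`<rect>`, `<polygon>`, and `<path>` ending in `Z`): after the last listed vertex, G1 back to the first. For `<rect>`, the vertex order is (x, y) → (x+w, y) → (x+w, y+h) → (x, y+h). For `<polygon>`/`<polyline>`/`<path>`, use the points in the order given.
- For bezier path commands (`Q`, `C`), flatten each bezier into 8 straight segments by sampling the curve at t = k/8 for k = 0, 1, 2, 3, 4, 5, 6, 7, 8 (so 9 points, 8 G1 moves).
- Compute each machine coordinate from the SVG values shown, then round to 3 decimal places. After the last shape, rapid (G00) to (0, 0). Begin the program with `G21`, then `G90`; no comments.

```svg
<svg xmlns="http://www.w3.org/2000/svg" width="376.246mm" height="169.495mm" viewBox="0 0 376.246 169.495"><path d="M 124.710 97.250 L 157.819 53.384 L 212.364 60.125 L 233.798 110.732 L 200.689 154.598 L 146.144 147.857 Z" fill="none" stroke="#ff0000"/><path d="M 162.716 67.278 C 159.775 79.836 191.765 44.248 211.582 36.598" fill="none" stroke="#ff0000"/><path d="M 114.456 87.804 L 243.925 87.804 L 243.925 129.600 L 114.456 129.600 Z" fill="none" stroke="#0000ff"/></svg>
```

G21
G90
G00 X124.710 Y72.245
M3 S466
G1 X157.819 Y116.111 F2143
G1 X212.364 Y109.370
G1 X233.798 Y58.763
G1 X200.689 Y14.897
G1 X146.144 Y21.638
G1 X124.710 Y72.245
M5
G00 X162.716 Y102.217
M3 S466
G1 X163.159 Y99.616 F2143
G1 X166.324 Y100.637
G1 X171.660 Y104.389
G1 X178.615 Y109.979
G1 X186.636 Y116.517
G1 X195.173 Y123.110
G1 X203.672 Y128.867
G1 X211.582 Y132.897
M5
G00 X114.456 Y81.691
M3 S226
G1 X243.925 Y81.691 F4973
G1 X243.925 Y39.895
G1 X114.456 Y39.895
G1 X114.456 Y81.691
M5
G00 X0.000 Y0.000

1 u = 1 mm; y_m = 169.495 − y.

[1] `<path>` regular polygon, #ff0000→score S466 F2143: (124.710,72.245) → (157.819,116.111) → (212.364,109.370) → (233.798,58.763) → (200.689,14.897) → (146.144,21.638) → (124.710,72.245) (closed)

[2] `<path>` cubic bezier, #ff0000→score S466 F2143: (162.716,102.217) → (163.159,99.616) → (166.324,100.637) → (171.660,104.389) → (178.615,109.979) → (186.636,116.517) → (195.173,123.110) → (203.672,128.867) → (211.582,132.897)

[3] `<path>` rectangle, #0000ff→engrave S226 F4973: (114.456,81.691) → (243.925,81.691) → (243.925,39.895) → (114.456,39.895) → (114.456,81.691) (closed)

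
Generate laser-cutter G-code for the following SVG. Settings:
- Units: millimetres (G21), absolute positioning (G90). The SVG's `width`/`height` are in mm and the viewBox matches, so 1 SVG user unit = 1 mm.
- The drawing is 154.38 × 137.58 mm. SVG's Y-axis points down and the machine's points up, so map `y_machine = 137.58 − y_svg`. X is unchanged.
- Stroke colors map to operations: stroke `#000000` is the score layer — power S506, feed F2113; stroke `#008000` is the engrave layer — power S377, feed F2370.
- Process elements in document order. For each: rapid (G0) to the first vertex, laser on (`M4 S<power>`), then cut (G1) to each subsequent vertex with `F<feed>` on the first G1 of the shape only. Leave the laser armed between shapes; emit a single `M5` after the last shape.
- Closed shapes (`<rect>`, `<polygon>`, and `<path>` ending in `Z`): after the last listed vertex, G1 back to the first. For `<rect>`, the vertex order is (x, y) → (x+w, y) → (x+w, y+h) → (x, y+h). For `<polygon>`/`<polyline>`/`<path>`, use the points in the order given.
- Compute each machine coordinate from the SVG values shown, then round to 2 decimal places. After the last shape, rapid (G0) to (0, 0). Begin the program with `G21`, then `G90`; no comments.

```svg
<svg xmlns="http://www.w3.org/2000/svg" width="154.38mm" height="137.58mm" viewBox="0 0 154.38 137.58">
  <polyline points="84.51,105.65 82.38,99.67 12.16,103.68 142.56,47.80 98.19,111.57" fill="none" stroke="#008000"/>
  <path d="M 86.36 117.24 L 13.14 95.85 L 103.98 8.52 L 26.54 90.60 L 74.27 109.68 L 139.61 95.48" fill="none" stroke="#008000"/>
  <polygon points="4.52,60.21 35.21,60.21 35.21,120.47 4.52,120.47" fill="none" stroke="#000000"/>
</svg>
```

G21
G90
G0 X84.51 Y31.93
M4 S377
G1 X82.38 Y37.91 F2370
G1 X12.16 Y33.90
G1 X142.56 Y89.78
G1 X98.19 Y26.01
G0 X86.36 Y20.34
M4 S377
G1 X13.14 Y41.73 F2370
G1 X103.98 Y129.06
G1 X26.54 Y46.98
G1 X74.27 Y27.90
G1 X139.61 Y42.10
G0 X4.52 Y77.37
M4 S506
G1 X35.21 Y77.37 F2113
G1 X35.21 Y17.11
G1 X4.52 Y17.11
G1 X4.52 Y77.37
M5
G0 X0.00 Y0.00

1 u = 1 mm; y_m = 137.58 − y.

[1] `<polyline>` open polyline, #008000→engrave S377 F2370: (84.51,31.93) → (82.38,37.91) → (12.16,33.90) → (142.56,89.78) → (98.19,26.01)

[2] `<path>` open polyline, #008000→engrave S377 F2370: (86.36,20.34) → (13.14,41.73) → (103.98,129.06) → (26.54,46.98) → (74.27,27.90) → (139.61,42.10)

[3] `<polygon>` rectangle, #000000→score S506 F2113: (4.52,77.37) → (35.21,77.37) → (35.21,17.11) → (4.52,17.11) → (4.52,77.37) (closed)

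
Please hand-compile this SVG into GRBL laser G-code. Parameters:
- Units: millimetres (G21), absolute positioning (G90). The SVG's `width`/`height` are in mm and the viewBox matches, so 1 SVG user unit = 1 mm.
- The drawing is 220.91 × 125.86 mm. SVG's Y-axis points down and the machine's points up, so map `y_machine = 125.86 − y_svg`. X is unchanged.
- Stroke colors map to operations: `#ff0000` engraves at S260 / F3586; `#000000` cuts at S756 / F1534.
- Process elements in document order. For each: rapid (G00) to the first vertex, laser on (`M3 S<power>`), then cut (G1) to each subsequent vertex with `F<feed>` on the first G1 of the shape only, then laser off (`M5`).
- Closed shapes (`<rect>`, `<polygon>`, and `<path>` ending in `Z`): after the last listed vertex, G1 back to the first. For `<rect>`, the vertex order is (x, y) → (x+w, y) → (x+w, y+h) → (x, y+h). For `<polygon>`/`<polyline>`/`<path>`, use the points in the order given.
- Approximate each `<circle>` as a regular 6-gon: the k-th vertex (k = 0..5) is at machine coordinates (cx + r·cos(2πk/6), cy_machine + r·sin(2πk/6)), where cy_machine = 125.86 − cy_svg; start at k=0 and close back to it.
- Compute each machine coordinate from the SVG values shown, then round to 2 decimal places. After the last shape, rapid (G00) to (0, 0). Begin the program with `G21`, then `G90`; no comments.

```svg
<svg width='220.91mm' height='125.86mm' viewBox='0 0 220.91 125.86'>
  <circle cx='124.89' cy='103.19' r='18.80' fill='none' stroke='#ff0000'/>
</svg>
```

viewBox `0 0 220.91 125.86` with mm width/height → 1 unit = 1 mm. Flip: y_m = 125.86 − y_svg.

**Shape 1** — `<circle>` circle, stroke `#ff0000` → engrave (S260, F3586). Machine vertices: (143.69,22.67) → (134.29,38.95) → (115.49,38.95) → (106.09,22.67) → (115.49,6.39) → (134.29,6.39) → (143.69,22.67). Closed: final G1 returns to the first vertex.

G21
G90
G00 X143.69 Y22.67
M3 S260
G1 X134.29 Y38.95 F3586
G1 X115.49 Y38.95
G1 X106.09 Y22.67
G1 X115.49 Y6.39
G1 X134.29 Y6.39
G1 X143.69 Y22.67
M5
G00 X0.00 Y0.00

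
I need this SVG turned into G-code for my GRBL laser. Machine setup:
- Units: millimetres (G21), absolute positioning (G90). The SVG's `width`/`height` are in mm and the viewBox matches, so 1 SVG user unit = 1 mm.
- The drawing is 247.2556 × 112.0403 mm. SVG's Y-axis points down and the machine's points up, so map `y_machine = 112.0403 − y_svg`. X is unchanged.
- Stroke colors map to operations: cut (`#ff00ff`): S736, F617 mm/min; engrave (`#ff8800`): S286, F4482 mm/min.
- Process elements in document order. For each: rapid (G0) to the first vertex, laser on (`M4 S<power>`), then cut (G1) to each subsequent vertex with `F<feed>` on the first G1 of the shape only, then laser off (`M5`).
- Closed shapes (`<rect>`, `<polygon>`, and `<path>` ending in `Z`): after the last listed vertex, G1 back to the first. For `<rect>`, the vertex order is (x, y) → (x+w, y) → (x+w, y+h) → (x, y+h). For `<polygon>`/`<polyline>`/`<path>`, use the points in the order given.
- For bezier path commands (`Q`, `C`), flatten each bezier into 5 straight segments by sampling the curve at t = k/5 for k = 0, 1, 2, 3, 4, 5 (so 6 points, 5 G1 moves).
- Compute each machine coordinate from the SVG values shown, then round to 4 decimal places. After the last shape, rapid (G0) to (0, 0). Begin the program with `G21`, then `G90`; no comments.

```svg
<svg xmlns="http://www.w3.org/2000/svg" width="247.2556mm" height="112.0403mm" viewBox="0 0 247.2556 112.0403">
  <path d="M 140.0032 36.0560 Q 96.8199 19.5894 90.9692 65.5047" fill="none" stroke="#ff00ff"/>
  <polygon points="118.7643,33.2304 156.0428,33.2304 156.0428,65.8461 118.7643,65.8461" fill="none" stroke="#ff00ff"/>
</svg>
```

viewBox `0 0 247.2556 112.0403` with mm width/height → 1 unit = 1 mm. Flip: y_m = 112.0403 − y_svg.

**Shape 1** — `<path>` quadratic bezier, stroke `#ff00ff` → cut (S736, F617). Control points (SVG): P0=(140.0032,36.0560), P1=(96.8199,19.5894), P2=(90.9692,65.5047); sampled at t=k/5. Machine vertices: (140.0032,75.9843) → (124.2232,80.0757) → (111.4298,79.1765) → (101.6230,73.2867) → (94.8028,62.4064) → (90.9692,46.5356). Open path.

**Shape 2** — `<polygon>` rectangle, stroke `#ff00ff` → cut (S736, F617). Machine vertices: (118.7643,78.8099) → (156.0428,78.8099) → (156.0428,46.1942) → (118.7643,46.1942) → (118.7643,78.8099). Closed: final G1 returns to the first vertex.

G21
G90
G0 X140.0032 Y75.9843
M4 S736
G1 X124.2232 Y80.0757 F617
G1 X111.4298 Y79.1765
G1 X101.6230 Y73.2867
G1 X94.8028 Y62.4064
G1 X90.9692 Y46.5356
M5
G0 X118.7643 Y78.8099
M4 S736
G1 X156.0428 Y78.8099 F617
G1 X156.0428 Y46.1942
G1 X118.7643 Y46.1942
G1 X118.7643 Y78.8099
M5
G0 X0.0000 Y0.0000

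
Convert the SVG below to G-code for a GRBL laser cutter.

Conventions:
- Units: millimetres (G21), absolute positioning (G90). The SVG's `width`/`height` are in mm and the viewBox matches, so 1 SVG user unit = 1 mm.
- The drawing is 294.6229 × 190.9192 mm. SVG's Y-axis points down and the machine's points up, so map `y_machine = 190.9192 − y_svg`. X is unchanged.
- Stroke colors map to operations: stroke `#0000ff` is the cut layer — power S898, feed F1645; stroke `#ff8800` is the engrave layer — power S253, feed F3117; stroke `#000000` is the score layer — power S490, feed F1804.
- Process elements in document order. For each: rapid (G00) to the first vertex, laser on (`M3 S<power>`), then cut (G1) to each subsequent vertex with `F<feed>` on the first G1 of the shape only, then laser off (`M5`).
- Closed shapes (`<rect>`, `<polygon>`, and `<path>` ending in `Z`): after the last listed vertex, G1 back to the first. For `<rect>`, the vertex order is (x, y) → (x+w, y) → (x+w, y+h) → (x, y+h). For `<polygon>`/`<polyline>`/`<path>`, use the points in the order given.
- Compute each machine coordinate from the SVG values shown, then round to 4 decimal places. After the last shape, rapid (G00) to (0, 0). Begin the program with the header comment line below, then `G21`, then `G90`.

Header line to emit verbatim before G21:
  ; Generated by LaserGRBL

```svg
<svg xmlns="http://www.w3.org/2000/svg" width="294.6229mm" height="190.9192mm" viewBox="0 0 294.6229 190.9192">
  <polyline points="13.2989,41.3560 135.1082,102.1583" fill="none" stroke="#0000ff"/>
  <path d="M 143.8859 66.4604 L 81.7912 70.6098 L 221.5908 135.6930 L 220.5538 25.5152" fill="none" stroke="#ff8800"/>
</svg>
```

1 u = 1 mm; y_m = 190.9192 − y.

[1] `<polyline>` line segment, #0000ff→cut S898 F1645: (13.2989,149.5632) → (135.1082,88.7609)

[2] `<path>` open polyline, #ff8800→engrave S253 F3117: (143.8859,124.4588) → (81.7912,120.3094) → (221.5908,55.2262) → (220.5538,165.4040)

; Generated by LaserGRBL
G21
G90
G00 X13.2989 Y149.5632
M3 S898
G1 X135.1082 Y88.7609 F1645
M5
G00 X143.8859 Y124.4588
M3 S253
G1 X81.7912 Y120.3094 F3117
G1 X221.5908 Y55.2262
G1 X220.5538 Y165.4040
M5
G00 X0.0000 Y0.0000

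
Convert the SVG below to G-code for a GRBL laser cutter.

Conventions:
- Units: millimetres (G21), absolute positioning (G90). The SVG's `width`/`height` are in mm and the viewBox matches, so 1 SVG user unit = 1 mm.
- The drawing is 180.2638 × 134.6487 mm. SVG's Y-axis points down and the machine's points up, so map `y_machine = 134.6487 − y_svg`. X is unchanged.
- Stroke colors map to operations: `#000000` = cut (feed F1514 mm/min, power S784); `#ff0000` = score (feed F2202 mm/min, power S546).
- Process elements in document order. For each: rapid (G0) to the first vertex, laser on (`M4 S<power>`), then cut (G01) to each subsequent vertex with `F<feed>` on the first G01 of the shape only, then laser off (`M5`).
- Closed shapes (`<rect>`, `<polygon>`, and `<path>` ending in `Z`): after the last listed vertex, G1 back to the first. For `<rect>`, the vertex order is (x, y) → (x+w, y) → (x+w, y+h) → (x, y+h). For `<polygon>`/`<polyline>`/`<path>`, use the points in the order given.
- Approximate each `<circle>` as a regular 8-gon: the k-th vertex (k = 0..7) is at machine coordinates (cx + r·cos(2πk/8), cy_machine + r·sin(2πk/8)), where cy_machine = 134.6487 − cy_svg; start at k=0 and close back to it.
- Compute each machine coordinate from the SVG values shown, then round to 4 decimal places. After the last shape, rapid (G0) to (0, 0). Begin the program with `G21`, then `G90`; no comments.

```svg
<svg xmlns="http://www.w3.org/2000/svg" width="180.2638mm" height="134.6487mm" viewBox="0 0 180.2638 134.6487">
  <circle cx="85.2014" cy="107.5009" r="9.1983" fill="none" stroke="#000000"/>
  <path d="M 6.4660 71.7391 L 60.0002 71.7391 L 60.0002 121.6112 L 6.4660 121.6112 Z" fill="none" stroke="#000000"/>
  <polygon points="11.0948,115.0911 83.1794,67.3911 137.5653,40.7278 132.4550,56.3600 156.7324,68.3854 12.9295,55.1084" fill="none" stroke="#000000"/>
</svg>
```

viewBox `0 0 180.2638 134.6487` with mm width/height → 1 unit = 1 mm. Flip: y_m = 134.6487 − y_svg.

**Shape 1** — `<circle>` circle, stroke `#000000` → cut (S784, F1514). Machine vertices: (94.3997,27.1478) → (91.7056,33.6520) → (85.2014,36.3461) → (78.6972,33.6520) → (76.0031,27.1478) → (78.6972,20.6436) → (85.2014,17.9495) → (91.7056,20.6436) → (94.3997,27.1478). Closed: final G1 returns to the first vertex.

**Shape 2** — `<path>` rectangle, stroke `#000000` → cut (S784, F1514). Machine vertices: (6.4660,62.9096) → (60.0002,62.9096) → (60.0002,13.0375) → (6.4660,13.0375) → (6.4660,62.9096). Closed: final G1 returns to the first vertex.

**Shape 3** — `<polygon>` closed polygon, stroke `#000000` → cut (S784, F1514). Machine vertices: (11.0948,19.5576) → (83.1794,67.2576) → (137.5653,93.9209) → (132.4550,78.2887) → (156.7324,66.2633) → (12.9295,79.5403) → (11.0948,19.5576). Closed: final G1 returns to the first vertex.

G21
G90
G0 X94.3997 Y27.1478
M4 S784
G01 X91.7056 Y33.6520 F1514
G01 X85.2014 Y36.3461
G01 X78.6972 Y33.6520
G01 X76.0031 Y27.1478
G01 X78.6972 Y20.6436
G01 X85.2014 Y17.9495
G01 X91.7056 Y20.6436
G01 X94.3997 Y27.1478
M5
G0 X6.4660 Y62.9096
M4 S784
G01 X60.0002 Y62.9096 F1514
G01 X60.0002 Y13.0375
G01 X6.4660 Y13.0375
G01 X6.4660 Y62.9096
M5
G0 X11.0948 Y19.5576
M4 S784
G01 X83.1794 Y67.2576 F1514
G01 X137.5653 Y93.9209
G01 X132.4550 Y78.2887
G01 X156.7324 Y66.2633
G01 X12.9295 Y79.5403
G01 X11.0948 Y19.5576
M5
G0 X0.0000 Y0.0000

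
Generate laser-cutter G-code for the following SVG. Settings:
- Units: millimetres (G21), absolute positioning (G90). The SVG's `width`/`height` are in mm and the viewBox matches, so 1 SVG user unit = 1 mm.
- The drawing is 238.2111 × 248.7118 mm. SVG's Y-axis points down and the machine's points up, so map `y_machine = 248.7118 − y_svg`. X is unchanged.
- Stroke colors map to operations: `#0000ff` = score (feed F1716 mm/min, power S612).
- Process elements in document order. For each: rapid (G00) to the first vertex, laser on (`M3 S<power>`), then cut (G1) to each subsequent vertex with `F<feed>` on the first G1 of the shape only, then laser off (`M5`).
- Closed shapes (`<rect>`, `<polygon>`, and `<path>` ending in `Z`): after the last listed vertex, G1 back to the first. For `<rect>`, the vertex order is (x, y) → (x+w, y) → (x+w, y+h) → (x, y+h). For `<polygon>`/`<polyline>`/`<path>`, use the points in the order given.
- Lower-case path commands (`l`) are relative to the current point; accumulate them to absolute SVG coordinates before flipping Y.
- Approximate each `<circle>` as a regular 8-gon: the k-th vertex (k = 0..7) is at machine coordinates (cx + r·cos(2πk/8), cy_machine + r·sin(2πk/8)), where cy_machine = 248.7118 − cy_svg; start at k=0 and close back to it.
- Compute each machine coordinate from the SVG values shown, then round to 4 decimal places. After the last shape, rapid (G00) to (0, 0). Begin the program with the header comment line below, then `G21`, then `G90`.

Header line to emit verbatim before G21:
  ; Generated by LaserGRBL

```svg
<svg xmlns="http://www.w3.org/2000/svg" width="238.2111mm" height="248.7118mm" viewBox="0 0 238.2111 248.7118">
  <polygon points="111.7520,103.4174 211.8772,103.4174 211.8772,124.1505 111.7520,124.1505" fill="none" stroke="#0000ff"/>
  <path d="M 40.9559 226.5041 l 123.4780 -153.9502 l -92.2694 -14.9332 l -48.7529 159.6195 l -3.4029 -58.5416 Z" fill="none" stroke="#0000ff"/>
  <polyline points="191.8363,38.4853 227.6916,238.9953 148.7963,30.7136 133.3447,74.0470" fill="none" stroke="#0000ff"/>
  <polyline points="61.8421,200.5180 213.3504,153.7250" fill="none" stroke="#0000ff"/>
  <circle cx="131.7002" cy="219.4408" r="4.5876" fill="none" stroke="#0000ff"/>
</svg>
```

; Generated by LaserGRBL
G21
G90
G00 X111.7520 Y145.2944
M3 S612
G1 X211.8772 Y145.2944 F1716
G1 X211.8772 Y124.5613
G1 X111.7520 Y124.5613
G1 X111.7520 Y145.2944
M5
G00 X40.9559 Y22.2077
M3 S612
G1 X164.4339 Y176.1579 F1716
G1 X72.1645 Y191.0911
G1 X23.4116 Y31.4716
G1 X20.0087 Y90.0132
G1 X40.9559 Y22.2077
M5
G00 X191.8363 Y210.2265
M3 S612
G1 X227.6916 Y9.7165 F1716
G1 X148.7963 Y217.9982
G1 X133.3447 Y174.6648
M5
G00 X61.8421 Y48.1938
M3 S612
G1 X213.3504 Y94.9868 F1716
M5
G00 X136.2878 Y29.2710
M3 S612
G1 X134.9441 Y32.5149 F1716
G1 X131.7002 Y33.8586
G1 X128.4563 Y32.5149
G1 X127.1126 Y29.2710
G1 X128.4563 Y26.0271
G1 X131.7002 Y24.6834
G1 X134.9441 Y26.0271
G1 X136.2878 Y29.2710
M5
G00 X0.0000 Y0.0000

1 u = 1 mm; y_m = 248.7118 − y.

[1] `<polygon>` rectangle, #0000ff→score S612 F1716: (111.7520,145.2944) → (211.8772,145.2944) → (211.8772,124.5613) → (111.7520,124.5613) → (111.7520,145.2944) (closed)

[2] `<path>` closed polygon, #0000ff→score S612 F1716: (40.9559,22.2077) → (164.4339,176.1579) → (72.1645,191.0911) → (23.4116,31.4716) → (20.0087,90.0132) → (40.9559,22.2077) (closed)

[3] `<polyline>` open polyline, #0000ff→score S612 F1716: (191.8363,210.2265) → (227.6916,9.7165) → (148.7963,217.9982) → (133.3447,174.6648)

[4] `<polyline>` line segment, #0000ff→score S612 F1716: (61.8421,48.1938) → (213.3504,94.9868)

[5] `<circle>` circle, #0000ff→score S612 F1716: (136.2878,29.2710) → (134.9441,32.5149) → (131.7002,33.8586) → (128.4563,32.5149) → (127.1126,29.2710) → (128.4563,26.0271) → (131.7002,24.6834) → (134.9441,26.0271) → (136.2878,29.2710) (closed)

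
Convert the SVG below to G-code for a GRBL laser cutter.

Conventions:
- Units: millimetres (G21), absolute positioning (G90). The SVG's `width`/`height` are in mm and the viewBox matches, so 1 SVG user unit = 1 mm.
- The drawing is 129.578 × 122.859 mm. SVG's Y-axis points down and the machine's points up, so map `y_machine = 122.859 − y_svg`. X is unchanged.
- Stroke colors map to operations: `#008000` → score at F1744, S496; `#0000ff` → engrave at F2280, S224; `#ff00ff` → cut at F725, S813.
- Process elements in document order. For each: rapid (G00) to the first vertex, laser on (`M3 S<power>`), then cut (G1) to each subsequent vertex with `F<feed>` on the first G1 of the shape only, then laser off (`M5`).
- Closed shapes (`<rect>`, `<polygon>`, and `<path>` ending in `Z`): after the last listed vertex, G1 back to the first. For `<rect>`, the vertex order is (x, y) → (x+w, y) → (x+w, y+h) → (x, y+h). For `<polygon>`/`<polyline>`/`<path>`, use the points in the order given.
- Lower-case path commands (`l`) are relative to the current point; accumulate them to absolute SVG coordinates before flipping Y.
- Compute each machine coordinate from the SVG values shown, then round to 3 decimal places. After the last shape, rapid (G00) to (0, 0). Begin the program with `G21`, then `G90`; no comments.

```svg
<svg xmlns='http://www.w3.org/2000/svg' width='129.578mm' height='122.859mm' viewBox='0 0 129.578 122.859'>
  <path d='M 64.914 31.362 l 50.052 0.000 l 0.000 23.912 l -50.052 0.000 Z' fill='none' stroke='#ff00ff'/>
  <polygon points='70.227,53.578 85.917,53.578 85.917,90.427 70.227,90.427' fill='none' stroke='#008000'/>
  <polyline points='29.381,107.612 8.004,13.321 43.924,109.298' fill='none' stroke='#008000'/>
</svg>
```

viewBox `0 0 129.578 122.859` with mm width/height → 1 unit = 1 mm. Flip: y_m = 122.859 − y_svg.

**Shape 1** — `<path>` rectangle, stroke `#ff00ff` → cut (S813, F725). Machine vertices: (64.914,91.497) → (114.966,91.497) → (114.966,67.585) → (64.914,67.585) → (64.914,91.497). Closed: final G1 returns to the first vertex.

**Shape 2** — `<polygon>` rectangle, stroke `#008000` → score (S496, F1744). Machine vertices: (70.227,69.281) → (85.917,69.281) → (85.917,32.432) → (70.227,32.432) → (70.227,69.281). Closed: final G1 returns to the first vertex.

**Shape 3** — `<polyline>` open polyline, stroke `#008000` → score (S496, F1744). Machine vertices: (29.381,15.247) → (8.004,109.538) → (43.924,13.561). Open path.

G21
G90
G00 X64.914 Y91.497
M3 S813
G1 X114.966 Y91.497 F725
G1 X114.966 Y67.585
G1 X64.914 Y67.585
G1 X64.914 Y91.497
M5
G00 X70.227 Y69.281
M3 S496
G1 X85.917 Y69.281 F1744
G1 X85.917 Y32.432
G1 X70.227 Y32.432
G1 X70.227 Y69.281
M5
G00 X29.381 Y15.247
M3 S496
G1 X8.004 Y109.538 F1744
G1 X43.924 Y13.561
M5
G00 X0.000 Y0.000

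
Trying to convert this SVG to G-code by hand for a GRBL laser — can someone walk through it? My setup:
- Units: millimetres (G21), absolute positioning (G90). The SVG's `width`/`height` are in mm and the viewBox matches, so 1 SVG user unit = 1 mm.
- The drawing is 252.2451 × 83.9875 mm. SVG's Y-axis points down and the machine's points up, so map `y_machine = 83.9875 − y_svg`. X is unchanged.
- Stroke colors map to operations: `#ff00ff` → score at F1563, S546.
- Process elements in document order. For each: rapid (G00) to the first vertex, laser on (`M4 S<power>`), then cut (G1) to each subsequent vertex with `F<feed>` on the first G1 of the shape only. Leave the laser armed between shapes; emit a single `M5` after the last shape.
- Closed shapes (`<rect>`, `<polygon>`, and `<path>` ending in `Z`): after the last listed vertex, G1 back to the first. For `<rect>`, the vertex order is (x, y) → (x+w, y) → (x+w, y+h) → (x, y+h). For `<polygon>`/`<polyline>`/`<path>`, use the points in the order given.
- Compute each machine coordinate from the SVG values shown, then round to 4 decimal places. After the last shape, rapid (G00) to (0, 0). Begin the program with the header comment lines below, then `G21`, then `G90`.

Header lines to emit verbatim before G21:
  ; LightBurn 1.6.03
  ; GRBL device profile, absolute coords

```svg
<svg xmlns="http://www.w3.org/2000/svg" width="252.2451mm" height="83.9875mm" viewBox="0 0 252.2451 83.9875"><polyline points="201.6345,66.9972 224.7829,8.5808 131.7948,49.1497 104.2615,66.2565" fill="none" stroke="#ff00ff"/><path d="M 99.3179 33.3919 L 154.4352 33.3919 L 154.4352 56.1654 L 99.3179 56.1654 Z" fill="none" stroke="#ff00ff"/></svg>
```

Since the viewBox matches the mm dimensions, user units are millimetres directly. The only transform is the Y-flip y_m = 83.9875 − y_svg.

Shape 1 is a open polyline drawn with `<polyline>`. Its stroke #ff00ff means score at S546, F1563. After flipping Y the toolpath is (201.6345,16.9903) → (224.7829,75.4067) → (131.7948,34.8378) → (104.2615,17.7310).

Shape 2 is a rectangle drawn with `<path>`. Its stroke #ff00ff means score at S546, F1563. After flipping Y the toolpath is (99.3179,50.5956) → (154.4352,50.5956) → (154.4352,27.8221) → (99.3179,27.8221) → (99.3179,50.5956), returning to the start.

; LightBurn 1.6.03
; GRBL device profile, absolute coords
G21
G90
G00 X201.6345 Y16.9903
M4 S546
G1 X224.7829 Y75.4067 F1563
G1 X131.7948 Y34.8378
G1 X104.2615 Y17.7310
G00 X99.3179 Y50.5956
M4 S546
G1 X154.4352 Y50.5956 F1563
G1 X154.4352 Y27.8221
G1 X99.3179 Y27.8221
G1 X99.3179 Y50.5956
M5
G00 X0.0000 Y0.0000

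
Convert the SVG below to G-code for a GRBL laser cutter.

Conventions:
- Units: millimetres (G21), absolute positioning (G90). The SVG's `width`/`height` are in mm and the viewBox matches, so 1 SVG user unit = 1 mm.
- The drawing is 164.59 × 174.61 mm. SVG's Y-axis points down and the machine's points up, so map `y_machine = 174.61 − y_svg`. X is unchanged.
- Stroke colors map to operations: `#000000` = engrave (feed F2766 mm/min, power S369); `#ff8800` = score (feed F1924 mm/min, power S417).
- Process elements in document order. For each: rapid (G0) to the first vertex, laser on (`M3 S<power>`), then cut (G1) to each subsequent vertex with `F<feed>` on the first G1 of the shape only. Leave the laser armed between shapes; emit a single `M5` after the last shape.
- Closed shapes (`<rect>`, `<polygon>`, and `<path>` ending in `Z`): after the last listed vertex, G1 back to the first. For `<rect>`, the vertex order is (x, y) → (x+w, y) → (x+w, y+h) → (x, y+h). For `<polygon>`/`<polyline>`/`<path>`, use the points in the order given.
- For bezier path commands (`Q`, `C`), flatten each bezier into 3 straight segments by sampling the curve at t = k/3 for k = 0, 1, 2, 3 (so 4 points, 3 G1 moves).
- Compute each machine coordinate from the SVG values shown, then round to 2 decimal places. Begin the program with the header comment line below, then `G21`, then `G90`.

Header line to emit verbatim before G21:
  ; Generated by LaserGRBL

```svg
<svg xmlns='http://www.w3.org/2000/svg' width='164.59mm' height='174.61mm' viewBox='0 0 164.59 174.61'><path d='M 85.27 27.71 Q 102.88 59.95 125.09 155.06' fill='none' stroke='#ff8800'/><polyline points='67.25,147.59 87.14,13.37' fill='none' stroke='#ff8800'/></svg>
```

1 u = 1 mm; y_m = 174.61 − y.

[1] `<path>` quadratic bezier, #ff8800→score S417 F1924: (85.27,146.90) → (97.52,118.42) → (110.79,75.97) → (125.09,19.55)

[2] `<polyline>` line segment, #ff8800→score S417 F1924: (67.25,27.02) → (87.14,161.24)

; Generated by LaserGRBL
G21
G90
G0 X85.27 Y146.90
M3 S417
G1 X97.52 Y118.42 F1924
G1 X110.79 Y75.97
G1 X125.09 Y19.55
G0 X67.25 Y27.02
M3 S417
G1 X87.14 Y161.24 F1924
M5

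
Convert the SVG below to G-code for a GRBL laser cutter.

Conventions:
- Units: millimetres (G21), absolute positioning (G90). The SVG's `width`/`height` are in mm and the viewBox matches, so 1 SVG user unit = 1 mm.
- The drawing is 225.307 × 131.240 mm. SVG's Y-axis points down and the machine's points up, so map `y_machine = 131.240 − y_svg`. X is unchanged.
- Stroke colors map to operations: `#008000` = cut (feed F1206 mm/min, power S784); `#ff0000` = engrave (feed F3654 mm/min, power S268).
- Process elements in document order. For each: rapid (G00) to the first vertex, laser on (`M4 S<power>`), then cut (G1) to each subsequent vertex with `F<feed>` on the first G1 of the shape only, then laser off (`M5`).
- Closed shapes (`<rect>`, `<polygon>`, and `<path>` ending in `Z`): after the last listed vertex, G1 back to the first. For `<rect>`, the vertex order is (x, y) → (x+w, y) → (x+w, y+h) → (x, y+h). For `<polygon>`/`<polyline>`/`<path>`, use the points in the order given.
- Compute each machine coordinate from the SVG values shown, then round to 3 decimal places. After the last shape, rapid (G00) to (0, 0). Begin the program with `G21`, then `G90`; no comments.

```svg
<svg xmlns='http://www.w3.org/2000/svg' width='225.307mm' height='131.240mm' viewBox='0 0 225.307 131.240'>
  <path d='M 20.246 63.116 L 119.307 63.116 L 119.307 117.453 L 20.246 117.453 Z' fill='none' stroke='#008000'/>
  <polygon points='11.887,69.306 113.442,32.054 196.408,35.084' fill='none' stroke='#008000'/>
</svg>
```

1 u = 1 mm; y_m = 131.240 − y.

[1] `<path>` rectangle, #008000→cut S784 F1206: (20.246,68.124) → (119.307,68.124) → (119.307,13.787) → (20.246,13.787) → (20.246,68.124) (closed)

[2] `<polygon>` closed polygon, #008000→cut S784 F1206: (11.887,61.934) → (113.442,99.186) → (196.408,96.156) → (11.887,61.934) (closed)

G21
G90
G00 X20.246 Y68.124
M4 S784
G1 X119.307 Y68.124 F1206
G1 X119.307 Y13.787
G1 X20.246 Y13.787
G1 X20.246 Y68.124
M5
G00 X11.887 Y61.934
M4 S784
G1 X113.442 Y99.186 F1206
G1 X196.408 Y96.156
G1 X11.887 Y61.934
M5
G00 X0.000 Y0.000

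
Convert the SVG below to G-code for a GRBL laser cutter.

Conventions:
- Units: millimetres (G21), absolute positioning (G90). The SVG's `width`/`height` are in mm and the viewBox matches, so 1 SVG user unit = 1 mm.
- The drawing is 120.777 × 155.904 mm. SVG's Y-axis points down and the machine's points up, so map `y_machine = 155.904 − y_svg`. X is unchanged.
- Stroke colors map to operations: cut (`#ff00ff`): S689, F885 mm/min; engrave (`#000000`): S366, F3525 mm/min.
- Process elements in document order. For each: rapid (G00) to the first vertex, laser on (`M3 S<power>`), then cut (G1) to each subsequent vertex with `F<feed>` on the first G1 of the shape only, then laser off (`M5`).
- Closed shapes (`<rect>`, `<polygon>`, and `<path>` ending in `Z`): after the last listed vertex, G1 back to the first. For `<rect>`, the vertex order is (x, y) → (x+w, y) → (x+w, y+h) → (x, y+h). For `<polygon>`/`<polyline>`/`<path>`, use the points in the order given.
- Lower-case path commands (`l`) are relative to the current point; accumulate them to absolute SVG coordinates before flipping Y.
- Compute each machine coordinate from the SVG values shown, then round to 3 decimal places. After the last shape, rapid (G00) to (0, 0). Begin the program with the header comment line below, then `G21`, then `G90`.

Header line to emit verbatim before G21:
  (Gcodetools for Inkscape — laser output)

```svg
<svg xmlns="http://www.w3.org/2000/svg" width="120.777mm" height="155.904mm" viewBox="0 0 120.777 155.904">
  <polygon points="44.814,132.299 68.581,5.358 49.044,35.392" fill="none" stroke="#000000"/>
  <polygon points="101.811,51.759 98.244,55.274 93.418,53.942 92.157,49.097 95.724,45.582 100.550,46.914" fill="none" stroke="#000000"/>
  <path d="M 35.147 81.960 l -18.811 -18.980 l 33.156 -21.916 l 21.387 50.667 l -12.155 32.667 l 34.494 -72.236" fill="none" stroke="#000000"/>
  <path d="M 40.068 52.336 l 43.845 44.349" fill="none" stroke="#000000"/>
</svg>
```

Since the viewBox matches the mm dimensions, user units are millimetres directly. The only transform is the Y-flip y_m = 155.904 − y_svg.

Shape 1 is a closed polygon drawn with `<polygon>`. Its stroke #000000 means engrave at S366, F3525. After flipping Y the toolpath is (44.814,23.605) → (68.581,150.546) → (49.044,120.512) → (44.814,23.605), returning to the start.

Shape 2 is a regular polygon drawn with `<polygon>`. Its stroke #000000 means engrave at S366, F3525. After flipping Y the toolpath is (101.811,104.145) → (98.244,100.630) → (93.418,101.962) → (92.157,106.807) → (95.724,110.322) → (100.550,108.990) → (101.811,104.145), returning to the start.

Shape 3 is a open polyline drawn with `<path>`. Its stroke #000000 means engrave at S366, F3525. After flipping Y the toolpath is (35.147,73.944) → (16.336,92.924) → (49.492,114.840) → (70.879,64.173) → (58.724,31.506) → (93.218,103.742).

Shape 4 is a line segment drawn with `<path>`. Its stroke #000000 means engrave at S366, F3525. After flipping Y the toolpath is (40.068,103.568) → (83.913,59.219).

(Gcodetools for Inkscape — laser output)
G21
G90
G00 X44.814 Y23.605
M3 S366
G1 X68.581 Y150.546 F3525
G1 X49.044 Y120.512
G1 X44.814 Y23.605
M5
G00 X101.811 Y104.145
M3 S366
G1 X98.244 Y100.630 F3525
G1 X93.418 Y101.962
G1 X92.157 Y106.807
G1 X95.724 Y110.322
G1 X100.550 Y108.990
G1 X101.811 Y104.145
M5
G00 X35.147 Y73.944
M3 S366
G1 X16.336 Y92.924 F3525
G1 X49.492 Y114.840
G1 X70.879 Y64.173
G1 X58.724 Y31.506
G1 X93.218 Y103.742
M5
G00 X40.068 Y103.568
M3 S366
G1 X83.913 Y59.219 F3525
M5
G00 X0.000 Y0.000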